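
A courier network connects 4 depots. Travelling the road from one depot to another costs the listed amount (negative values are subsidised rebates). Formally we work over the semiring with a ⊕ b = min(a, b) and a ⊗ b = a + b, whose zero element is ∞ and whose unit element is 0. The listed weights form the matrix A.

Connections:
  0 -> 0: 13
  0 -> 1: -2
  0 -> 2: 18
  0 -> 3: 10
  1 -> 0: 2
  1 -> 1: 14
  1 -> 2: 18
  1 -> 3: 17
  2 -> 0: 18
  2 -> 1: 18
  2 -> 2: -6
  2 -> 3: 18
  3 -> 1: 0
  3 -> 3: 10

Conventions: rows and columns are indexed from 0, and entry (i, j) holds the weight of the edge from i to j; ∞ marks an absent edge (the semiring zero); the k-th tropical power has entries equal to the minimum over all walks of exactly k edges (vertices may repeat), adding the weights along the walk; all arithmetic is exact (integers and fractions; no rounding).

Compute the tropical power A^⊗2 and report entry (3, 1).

A^⊗2:
  [0, 10, 12, 15]
  [15, 0, 12, 12]
  [12, 12, -12, 12]
  [2, 10, 18, 17]
Key observation: the optimum is the walk 3->3->1, with weight 10 + 0 = 10.
Optimal value attained by: walk 3->3->1.
Answer: (A^⊗2)[3][1] = 10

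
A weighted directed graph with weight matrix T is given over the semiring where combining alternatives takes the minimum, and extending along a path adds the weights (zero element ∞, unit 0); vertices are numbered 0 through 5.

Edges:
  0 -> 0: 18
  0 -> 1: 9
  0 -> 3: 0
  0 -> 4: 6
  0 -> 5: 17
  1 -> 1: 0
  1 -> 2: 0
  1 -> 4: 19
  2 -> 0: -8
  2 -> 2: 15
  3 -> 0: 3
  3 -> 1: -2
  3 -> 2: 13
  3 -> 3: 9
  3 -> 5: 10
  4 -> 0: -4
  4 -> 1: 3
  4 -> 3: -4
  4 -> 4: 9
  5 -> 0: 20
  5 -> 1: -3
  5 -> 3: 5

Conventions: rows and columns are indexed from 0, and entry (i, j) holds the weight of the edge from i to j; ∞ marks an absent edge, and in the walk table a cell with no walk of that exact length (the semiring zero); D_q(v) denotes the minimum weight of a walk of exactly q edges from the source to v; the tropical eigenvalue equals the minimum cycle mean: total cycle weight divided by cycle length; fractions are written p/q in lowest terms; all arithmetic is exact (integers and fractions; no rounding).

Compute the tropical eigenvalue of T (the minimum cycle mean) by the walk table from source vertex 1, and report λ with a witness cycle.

q=0: [∞, 0, ∞, ∞, ∞, ∞]
q=1: [∞, 0, 0, ∞, 19, ∞]
q=2: [-8, 0, 0, 15, 19, ∞]
q=3: [-8, 0, 0, -8, -2, 9]
q=4: [-8, -10, 0, -8, -2, 2]
q=5: [-8, -10, -10, -8, -2, 2]
q=6: [-18, -10, -10, -8, -2, 2]
Optimal cycle mean attained by: cycle 0->3->1->2->0, total 0 + (-2) + 0 + (-8), length 4.
Answer: λ = -5/2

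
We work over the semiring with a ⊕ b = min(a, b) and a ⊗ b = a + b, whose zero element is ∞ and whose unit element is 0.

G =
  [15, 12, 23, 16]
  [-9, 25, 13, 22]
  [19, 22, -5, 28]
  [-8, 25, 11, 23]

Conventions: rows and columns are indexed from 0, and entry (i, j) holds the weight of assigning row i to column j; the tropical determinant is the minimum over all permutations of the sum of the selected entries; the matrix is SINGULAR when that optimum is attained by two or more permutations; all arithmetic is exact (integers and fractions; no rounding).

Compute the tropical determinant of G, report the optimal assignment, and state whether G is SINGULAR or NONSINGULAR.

σ = (0, 1, 2, 3): 15 + 25 + (-5) + 23 = 58
σ = (0, 1, 3, 2): 15 + 25 + 28 + 11 = 79
σ = (0, 2, 1, 3): 15 + 13 + 22 + 23 = 73
σ = (0, 2, 3, 1): 15 + 13 + 28 + 25 = 81
σ = (0, 3, 1, 2): 15 + 22 + 22 + 11 = 70
σ = (0, 3, 2, 1): 15 + 22 + (-5) + 25 = 57
σ = (1, 0, 2, 3): 12 + (-9) + (-5) + 23 = 21
σ = (1, 0, 3, 2): 12 + (-9) + 28 + 11 = 42
σ = (1, 2, 0, 3): 12 + 13 + 19 + 23 = 67
σ = (1, 2, 3, 0): 12 + 13 + 28 + (-8) = 45
σ = (1, 3, 0, 2): 12 + 22 + 19 + 11 = 64
σ = (1, 3, 2, 0): 12 + 22 + (-5) + (-8) = 21
σ = (2, 0, 1, 3): 23 + (-9) + 22 + 23 = 59
σ = (2, 0, 3, 1): 23 + (-9) + 28 + 25 = 67
σ = (2, 1, 0, 3): 23 + 25 + 19 + 23 = 90
σ = (2, 1, 3, 0): 23 + 25 + 28 + (-8) = 68
σ = (2, 3, 0, 1): 23 + 22 + 19 + 25 = 89
σ = (2, 3, 1, 0): 23 + 22 + 22 + (-8) = 59
σ = (3, 0, 1, 2): 16 + (-9) + 22 + 11 = 40
σ = (3, 0, 2, 1): 16 + (-9) + (-5) + 25 = 27
σ = (3, 1, 0, 2): 16 + 25 + 19 + 11 = 71
σ = (3, 1, 2, 0): 16 + 25 + (-5) + (-8) = 28
σ = (3, 2, 0, 1): 16 + 13 + 19 + 25 = 73
σ = (3, 2, 1, 0): 16 + 13 + 22 + (-8) = 43
Optimal value attained by: σ = (1, 0, 2, 3).
Answer: det⊕(G) = 21; verdict: SINGULAR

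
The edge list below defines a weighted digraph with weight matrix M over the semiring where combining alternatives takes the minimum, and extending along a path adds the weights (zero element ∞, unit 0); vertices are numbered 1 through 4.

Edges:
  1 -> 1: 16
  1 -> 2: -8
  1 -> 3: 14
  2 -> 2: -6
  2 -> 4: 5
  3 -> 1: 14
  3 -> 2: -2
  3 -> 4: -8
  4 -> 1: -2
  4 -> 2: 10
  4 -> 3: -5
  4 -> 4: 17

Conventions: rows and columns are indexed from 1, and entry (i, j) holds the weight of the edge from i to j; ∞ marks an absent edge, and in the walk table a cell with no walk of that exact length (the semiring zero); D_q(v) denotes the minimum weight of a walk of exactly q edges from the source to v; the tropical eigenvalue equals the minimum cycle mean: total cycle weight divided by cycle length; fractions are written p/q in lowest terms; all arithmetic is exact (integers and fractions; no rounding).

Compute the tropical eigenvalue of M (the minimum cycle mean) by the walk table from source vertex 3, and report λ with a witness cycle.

q=0: [∞, ∞, 0, ∞]
q=1: [14, -2, ∞, -8]
q=2: [-10, -8, -13, 3]
q=3: [1, -18, -2, -21]
q=4: [-23, -24, -26, -13]
Optimal cycle mean attained by: cycle 3->4->3, total (-8) + (-5), length 2.
Answer: λ = -13/2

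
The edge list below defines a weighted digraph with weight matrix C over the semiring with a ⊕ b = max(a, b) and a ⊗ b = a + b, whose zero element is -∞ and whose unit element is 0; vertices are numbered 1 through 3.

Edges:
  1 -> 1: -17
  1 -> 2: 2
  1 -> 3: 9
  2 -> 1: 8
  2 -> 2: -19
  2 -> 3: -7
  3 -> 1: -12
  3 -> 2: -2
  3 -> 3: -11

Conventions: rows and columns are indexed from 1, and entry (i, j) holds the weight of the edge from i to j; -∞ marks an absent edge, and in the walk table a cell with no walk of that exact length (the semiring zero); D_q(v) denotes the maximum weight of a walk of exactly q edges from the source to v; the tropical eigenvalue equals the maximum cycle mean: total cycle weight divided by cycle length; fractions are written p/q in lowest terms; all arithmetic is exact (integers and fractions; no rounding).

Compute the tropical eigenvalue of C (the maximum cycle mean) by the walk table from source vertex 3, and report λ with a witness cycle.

q=0: [-∞, -∞, 0]
q=1: [-12, -2, -11]
q=2: [6, -10, -3]
q=3: [-2, 8, 15]
Optimal cycle mean attained by: cycle 1->2->1, total 2 + 8, length 2.
Answer: λ = 5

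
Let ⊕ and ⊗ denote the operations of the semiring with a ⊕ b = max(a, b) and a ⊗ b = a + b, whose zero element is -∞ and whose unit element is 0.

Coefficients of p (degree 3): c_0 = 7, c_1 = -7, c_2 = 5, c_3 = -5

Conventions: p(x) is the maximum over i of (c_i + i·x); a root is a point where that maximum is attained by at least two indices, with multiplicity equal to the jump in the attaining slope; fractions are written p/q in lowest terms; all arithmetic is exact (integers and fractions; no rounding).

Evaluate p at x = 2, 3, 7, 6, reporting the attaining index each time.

p(2) = max(7+0·2=7, -7+1·2=-5, 5+2·2=9, -5+3·2=1) = 9 (attained by i=2)
p(3) = max(7+0·3=7, -7+1·3=-4, 5+2·3=11, -5+3·3=4) = 11 (attained by i=2)
p(7) = max(7+0·7=7, -7+1·7=0, 5+2·7=19, -5+3·7=16) = 19 (attained by i=2)
p(6) = max(7+0·6=7, -7+1·6=-1, 5+2·6=17, -5+3·6=13) = 17 (attained by i=2)
Answer: p(2) = 9; p(3) = 11; p(7) = 19; p(6) = 17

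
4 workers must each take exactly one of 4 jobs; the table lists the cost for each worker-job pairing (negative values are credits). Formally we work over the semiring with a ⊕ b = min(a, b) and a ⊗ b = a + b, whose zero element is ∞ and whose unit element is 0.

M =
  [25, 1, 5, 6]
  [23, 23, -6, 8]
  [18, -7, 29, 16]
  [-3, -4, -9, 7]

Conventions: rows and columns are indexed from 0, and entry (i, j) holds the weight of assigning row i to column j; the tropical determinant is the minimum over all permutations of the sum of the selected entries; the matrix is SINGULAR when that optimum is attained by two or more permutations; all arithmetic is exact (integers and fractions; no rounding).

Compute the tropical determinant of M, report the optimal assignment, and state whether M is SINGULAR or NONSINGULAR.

σ = (0, 1, 2, 3): 25 + 23 + 29 + 7 = 84
σ = (0, 1, 3, 2): 25 + 23 + 16 + (-9) = 55
σ = (0, 2, 1, 3): 25 + (-6) + (-7) + 7 = 19
σ = (0, 2, 3, 1): 25 + (-6) + 16 + (-4) = 31
σ = (0, 3, 1, 2): 25 + 8 + (-7) + (-9) = 17
σ = (0, 3, 2, 1): 25 + 8 + 29 + (-4) = 58
σ = (1, 0, 2, 3): 1 + 23 + 29 + 7 = 60
σ = (1, 0, 3, 2): 1 + 23 + 16 + (-9) = 31
σ = (1, 2, 0, 3): 1 + (-6) + 18 + 7 = 20
σ = (1, 2, 3, 0): 1 + (-6) + 16 + (-3) = 8
σ = (1, 3, 0, 2): 1 + 8 + 18 + (-9) = 18
σ = (1, 3, 2, 0): 1 + 8 + 29 + (-3) = 35
σ = (2, 0, 1, 3): 5 + 23 + (-7) + 7 = 28
σ = (2, 0, 3, 1): 5 + 23 + 16 + (-4) = 40
σ = (2, 1, 0, 3): 5 + 23 + 18 + 7 = 53
σ = (2, 1, 3, 0): 5 + 23 + 16 + (-3) = 41
σ = (2, 3, 0, 1): 5 + 8 + 18 + (-4) = 27
σ = (2, 3, 1, 0): 5 + 8 + (-7) + (-3) = 3
σ = (3, 0, 1, 2): 6 + 23 + (-7) + (-9) = 13
σ = (3, 0, 2, 1): 6 + 23 + 29 + (-4) = 54
σ = (3, 1, 0, 2): 6 + 23 + 18 + (-9) = 38
σ = (3, 1, 2, 0): 6 + 23 + 29 + (-3) = 55
σ = (3, 2, 0, 1): 6 + (-6) + 18 + (-4) = 14
σ = (3, 2, 1, 0): 6 + (-6) + (-7) + (-3) = -10
Optimal value attained by: σ = (3, 2, 1, 0).
Answer: det⊕(M) = -10; verdict: NONSINGULAR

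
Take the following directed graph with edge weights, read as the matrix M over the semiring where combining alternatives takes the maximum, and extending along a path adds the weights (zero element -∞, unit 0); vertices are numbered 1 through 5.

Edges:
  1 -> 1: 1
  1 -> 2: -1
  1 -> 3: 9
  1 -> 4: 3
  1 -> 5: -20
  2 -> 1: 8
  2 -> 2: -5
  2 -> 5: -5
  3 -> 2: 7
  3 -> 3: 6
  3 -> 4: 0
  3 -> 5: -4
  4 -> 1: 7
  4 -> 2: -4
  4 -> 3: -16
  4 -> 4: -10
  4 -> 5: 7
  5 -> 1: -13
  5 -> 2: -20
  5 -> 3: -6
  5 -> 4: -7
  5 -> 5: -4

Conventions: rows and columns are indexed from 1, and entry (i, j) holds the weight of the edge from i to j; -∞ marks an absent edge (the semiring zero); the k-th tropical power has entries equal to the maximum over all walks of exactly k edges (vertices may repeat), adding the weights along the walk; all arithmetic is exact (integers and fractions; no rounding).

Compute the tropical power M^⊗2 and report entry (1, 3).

M^⊗2:
  [10, 16, 15, 9, 10]
  [9, 7, 17, 11, -9]
  [15, 13, 12, 6, 7]
  [8, 6, 16, 10, 3]
  [0, 1, 0, -6, 0]
Key observation: the optimum is the walk 1->3->3, with weight 9 + 6 = 15.
Optimal value attained by: walk 1->3->3.
Answer: (M^⊗2)[1][3] = 15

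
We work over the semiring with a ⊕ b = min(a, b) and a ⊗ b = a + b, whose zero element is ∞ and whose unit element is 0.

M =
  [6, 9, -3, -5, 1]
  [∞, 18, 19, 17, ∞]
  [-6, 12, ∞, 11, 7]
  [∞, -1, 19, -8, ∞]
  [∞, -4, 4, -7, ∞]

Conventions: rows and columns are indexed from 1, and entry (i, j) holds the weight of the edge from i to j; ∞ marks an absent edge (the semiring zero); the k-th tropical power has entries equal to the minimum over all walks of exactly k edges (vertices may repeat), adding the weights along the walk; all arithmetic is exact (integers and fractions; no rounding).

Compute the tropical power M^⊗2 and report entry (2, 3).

M^⊗2:
  [-9, -6, 3, -13, 4]
  [13, 16, 36, 9, 26]
  [0, 3, -9, -11, -5]
  [13, -9, 11, -16, 26]
  [-2, -8, 12, -15, 11]
Key observation: the optimum is the walk 2->4->3, with weight 17 + 19 = 36.
Optimal value attained by: walk 2->4->3.
Answer: (M^⊗2)[2][3] = 36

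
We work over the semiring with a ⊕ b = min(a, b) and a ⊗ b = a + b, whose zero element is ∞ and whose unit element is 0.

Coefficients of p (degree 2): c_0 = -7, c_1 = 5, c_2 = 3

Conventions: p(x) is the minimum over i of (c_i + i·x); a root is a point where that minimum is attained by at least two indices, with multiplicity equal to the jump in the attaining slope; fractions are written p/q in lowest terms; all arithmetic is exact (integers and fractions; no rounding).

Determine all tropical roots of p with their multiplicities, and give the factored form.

hull edge (i=0, c=-7) to (i=2, c=3): slope 5, span 2
Factored form: p(x) = 3 ⊗ (x ⊕ (-5)) ⊗ (x ⊕ (-5))
Answer: roots = -5 (mult 2)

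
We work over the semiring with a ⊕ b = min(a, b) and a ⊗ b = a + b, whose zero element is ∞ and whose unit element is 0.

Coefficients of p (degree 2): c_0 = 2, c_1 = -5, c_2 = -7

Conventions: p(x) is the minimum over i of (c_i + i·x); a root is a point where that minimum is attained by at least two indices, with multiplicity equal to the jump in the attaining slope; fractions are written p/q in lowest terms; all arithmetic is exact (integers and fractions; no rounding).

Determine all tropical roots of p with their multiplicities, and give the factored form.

hull edge (i=0, c=2) to (i=1, c=-5): slope -7, span 1
hull edge (i=1, c=-5) to (i=2, c=-7): slope -2, span 1
Factored form: p(x) = -7 ⊗ (x ⊕ 2) ⊗ (x ⊕ 7)
Answer: roots = 2 (mult 1), 7 (mult 1)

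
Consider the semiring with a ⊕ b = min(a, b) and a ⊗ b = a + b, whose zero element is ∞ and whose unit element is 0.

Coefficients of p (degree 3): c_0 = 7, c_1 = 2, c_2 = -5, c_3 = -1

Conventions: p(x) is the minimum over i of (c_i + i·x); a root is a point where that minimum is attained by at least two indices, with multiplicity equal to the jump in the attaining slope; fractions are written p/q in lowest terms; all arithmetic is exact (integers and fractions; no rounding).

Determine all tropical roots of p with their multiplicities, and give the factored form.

hull edge (i=0, c=7) to (i=2, c=-5): slope -6, span 2
hull edge (i=2, c=-5) to (i=3, c=-1): slope 4, span 1
Factored form: p(x) = -1 ⊗ (x ⊕ (-4)) ⊗ (x ⊕ 6) ⊗ (x ⊕ 6)
Answer: roots = -4 (mult 1), 6 (mult 2)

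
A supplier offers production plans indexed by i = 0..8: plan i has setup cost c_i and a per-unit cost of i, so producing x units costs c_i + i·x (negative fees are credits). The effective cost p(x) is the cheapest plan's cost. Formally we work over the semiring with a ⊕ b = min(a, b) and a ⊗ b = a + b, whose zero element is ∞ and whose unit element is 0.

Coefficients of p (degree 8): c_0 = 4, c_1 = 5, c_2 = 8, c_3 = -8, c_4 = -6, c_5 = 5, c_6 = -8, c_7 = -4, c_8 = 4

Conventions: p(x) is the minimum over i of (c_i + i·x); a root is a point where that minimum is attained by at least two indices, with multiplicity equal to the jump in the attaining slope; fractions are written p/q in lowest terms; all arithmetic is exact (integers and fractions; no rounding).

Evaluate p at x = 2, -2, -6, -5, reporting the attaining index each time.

p(2) = min(4+0·2=4, 5+1·2=7, 8+2·2=12, -8+3·2=-2, -6+4·2=2, 5+5·2=15, -8+6·2=4, -4+7·2=10, 4+8·2=20) = -2 (attained by i=3)
p(-2) = min(4+0·(-2)=4, 5+1·(-2)=3, 8+2·(-2)=4, -8+3·(-2)=-14, -6+4·(-2)=-14, 5+5·(-2)=-5, -8+6·(-2)=-20, -4+7·(-2)=-18, 4+8·(-2)=-12) = -20 (attained by i=6)
p(-6) = min(4+0·(-6)=4, 5+1·(-6)=-1, 8+2·(-6)=-4, -8+3·(-6)=-26, -6+4·(-6)=-30, 5+5·(-6)=-25, -8+6·(-6)=-44, -4+7·(-6)=-46, 4+8·(-6)=-44) = -46 (attained by i=7)
p(-5) = min(4+0·(-5)=4, 5+1·(-5)=0, 8+2·(-5)=-2, -8+3·(-5)=-23, -6+4·(-5)=-26, 5+5·(-5)=-20, -8+6·(-5)=-38, -4+7·(-5)=-39, 4+8·(-5)=-36) = -39 (attained by i=7)
Answer: p(2) = -2; p(-2) = -20; p(-6) = -46; p(-5) = -39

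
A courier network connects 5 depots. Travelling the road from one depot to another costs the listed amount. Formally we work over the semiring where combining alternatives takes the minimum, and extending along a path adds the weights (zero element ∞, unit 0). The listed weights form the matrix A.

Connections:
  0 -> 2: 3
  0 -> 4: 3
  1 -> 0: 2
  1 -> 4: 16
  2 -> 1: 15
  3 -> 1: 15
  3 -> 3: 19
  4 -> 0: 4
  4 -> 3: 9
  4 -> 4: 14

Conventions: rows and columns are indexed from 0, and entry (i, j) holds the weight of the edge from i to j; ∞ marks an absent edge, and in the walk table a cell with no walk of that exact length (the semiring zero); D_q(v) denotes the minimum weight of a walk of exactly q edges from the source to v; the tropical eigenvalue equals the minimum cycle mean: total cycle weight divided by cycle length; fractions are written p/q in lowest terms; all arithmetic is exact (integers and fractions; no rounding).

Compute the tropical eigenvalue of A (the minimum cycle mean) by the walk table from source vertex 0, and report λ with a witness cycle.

q=0: [0, ∞, ∞, ∞, ∞]
q=1: [∞, ∞, 3, ∞, 3]
q=2: [7, 18, ∞, 12, 17]
q=3: [20, 27, 10, 26, 10]
q=4: [14, 25, 23, 19, 23]
q=5: [27, 34, 17, 32, 17]
Optimal cycle mean attained by: cycle 0->4->0, total 3 + 4, length 2.
Answer: λ = 7/2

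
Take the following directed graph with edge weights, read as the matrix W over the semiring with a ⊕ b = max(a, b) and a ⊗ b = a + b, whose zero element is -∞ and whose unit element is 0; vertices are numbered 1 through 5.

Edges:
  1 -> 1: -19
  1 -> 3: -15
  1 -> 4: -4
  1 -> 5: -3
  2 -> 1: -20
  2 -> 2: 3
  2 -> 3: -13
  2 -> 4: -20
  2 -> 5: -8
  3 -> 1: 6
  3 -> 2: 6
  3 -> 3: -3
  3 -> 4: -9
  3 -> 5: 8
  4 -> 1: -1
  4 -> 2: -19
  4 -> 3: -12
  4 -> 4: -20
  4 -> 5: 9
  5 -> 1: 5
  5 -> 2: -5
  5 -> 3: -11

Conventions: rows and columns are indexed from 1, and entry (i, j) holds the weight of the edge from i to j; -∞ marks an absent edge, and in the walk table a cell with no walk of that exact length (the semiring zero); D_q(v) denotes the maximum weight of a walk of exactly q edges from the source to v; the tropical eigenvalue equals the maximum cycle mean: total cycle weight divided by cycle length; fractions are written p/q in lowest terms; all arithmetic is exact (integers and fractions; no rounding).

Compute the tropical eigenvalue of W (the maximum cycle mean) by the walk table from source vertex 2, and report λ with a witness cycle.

q=0: [-∞, 0, -∞, -∞, -∞]
q=1: [-20, 3, -13, -20, -8]
q=2: [-3, 6, -10, -17, -5]
q=3: [0, 9, -7, -7, -2]
q=4: [3, 12, -4, -4, 2]
q=5: [7, 15, -1, -1, 5]
Optimal cycle mean attained by: cycle 1->4->5->1, total (-4) + 9 + 5, length 3.
Answer: λ = 10/3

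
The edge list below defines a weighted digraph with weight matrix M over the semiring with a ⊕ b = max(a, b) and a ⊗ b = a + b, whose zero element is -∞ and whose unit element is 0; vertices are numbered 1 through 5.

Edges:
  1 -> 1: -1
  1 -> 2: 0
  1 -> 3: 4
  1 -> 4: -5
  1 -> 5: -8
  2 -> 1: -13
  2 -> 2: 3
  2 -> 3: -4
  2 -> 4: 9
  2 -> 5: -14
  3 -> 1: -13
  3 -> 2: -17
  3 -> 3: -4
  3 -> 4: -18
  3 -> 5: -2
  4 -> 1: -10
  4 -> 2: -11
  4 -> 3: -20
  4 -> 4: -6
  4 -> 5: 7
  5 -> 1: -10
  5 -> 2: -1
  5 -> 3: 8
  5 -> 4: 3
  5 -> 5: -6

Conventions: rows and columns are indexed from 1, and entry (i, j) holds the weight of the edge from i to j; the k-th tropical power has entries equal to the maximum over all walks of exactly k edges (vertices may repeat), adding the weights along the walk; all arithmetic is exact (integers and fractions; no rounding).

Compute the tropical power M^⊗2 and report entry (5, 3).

M^⊗2:
  [-2, 3, 3, 9, 2]
  [-1, 6, -1, 12, 16]
  [-12, -3, 6, 1, -6]
  [-3, 6, 15, 10, 1]
  [-5, 2, 4, 8, 10]
Key observation: the optimum is the walk 5->3->3, with weight 8 + (-4) = 4.
Optimal value attained by: walk 5->3->3.
Answer: (M^⊗2)[5][3] = 4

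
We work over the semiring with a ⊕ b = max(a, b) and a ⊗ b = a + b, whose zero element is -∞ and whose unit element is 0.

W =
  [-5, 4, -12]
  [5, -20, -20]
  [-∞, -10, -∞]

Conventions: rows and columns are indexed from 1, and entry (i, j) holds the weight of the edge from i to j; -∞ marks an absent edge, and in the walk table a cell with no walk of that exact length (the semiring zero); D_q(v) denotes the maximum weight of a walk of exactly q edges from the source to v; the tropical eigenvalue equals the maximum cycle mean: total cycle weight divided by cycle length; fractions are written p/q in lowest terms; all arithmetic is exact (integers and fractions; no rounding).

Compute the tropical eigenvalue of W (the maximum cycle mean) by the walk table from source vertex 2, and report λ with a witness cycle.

q=0: [-∞, 0, -∞]
q=1: [5, -20, -20]
q=2: [0, 9, -7]
q=3: [14, 4, -11]
Optimal cycle mean attained by: cycle 1->2->1, total 4 + 5, length 2.
Answer: λ = 9/2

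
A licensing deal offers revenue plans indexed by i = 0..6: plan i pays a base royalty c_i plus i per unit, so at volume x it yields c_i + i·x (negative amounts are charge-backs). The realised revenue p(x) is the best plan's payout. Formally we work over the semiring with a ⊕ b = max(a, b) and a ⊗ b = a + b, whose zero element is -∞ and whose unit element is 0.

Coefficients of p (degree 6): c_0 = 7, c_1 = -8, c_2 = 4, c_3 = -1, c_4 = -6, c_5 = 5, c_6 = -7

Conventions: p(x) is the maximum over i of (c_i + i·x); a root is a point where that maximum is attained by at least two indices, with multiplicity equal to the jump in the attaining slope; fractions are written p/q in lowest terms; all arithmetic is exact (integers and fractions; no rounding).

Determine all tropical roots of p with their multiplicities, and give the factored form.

hull edge (i=0, c=7) to (i=5, c=5): slope -2/5, span 5
hull edge (i=5, c=5) to (i=6, c=-7): slope -12, span 1
Factored form: p(x) = -7 ⊗ (x ⊕ 2/5) ⊗ (x ⊕ 2/5) ⊗ (x ⊕ 2/5) ⊗ (x ⊕ 2/5) ⊗ (x ⊕ 2/5) ⊗ (x ⊕ 12)
Answer: roots = 2/5 (mult 5), 12 (mult 1)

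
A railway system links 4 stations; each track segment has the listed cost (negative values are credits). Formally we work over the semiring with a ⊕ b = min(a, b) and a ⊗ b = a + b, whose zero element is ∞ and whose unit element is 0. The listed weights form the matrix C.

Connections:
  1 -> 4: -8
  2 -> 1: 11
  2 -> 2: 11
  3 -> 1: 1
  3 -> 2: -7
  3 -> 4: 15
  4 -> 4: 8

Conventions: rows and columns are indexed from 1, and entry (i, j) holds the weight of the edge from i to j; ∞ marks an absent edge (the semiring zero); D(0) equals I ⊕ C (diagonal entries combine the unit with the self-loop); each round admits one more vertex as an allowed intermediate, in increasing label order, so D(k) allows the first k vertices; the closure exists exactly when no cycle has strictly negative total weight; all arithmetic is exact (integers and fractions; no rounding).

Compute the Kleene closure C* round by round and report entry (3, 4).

D(0):
  [0, ∞, ∞, -8]
  [11, 0, ∞, ∞]
  [1, -7, 0, 15]
  [∞, ∞, ∞, 0]
D(1):
  [0, ∞, ∞, -8]
  [11, 0, ∞, 3]
  [1, -7, 0, -7]
  [∞, ∞, ∞, 0]
D(2):
  [0, ∞, ∞, -8]
  [11, 0, ∞, 3]
  [1, -7, 0, -7]
  [∞, ∞, ∞, 0]
D(3):
  [0, ∞, ∞, -8]
  [11, 0, ∞, 3]
  [1, -7, 0, -7]
  [∞, ∞, ∞, 0]
D(4):
  [0, ∞, ∞, -8]
  [11, 0, ∞, 3]
  [1, -7, 0, -7]
  [∞, ∞, ∞, 0]
Answer: C*[3][4] = -7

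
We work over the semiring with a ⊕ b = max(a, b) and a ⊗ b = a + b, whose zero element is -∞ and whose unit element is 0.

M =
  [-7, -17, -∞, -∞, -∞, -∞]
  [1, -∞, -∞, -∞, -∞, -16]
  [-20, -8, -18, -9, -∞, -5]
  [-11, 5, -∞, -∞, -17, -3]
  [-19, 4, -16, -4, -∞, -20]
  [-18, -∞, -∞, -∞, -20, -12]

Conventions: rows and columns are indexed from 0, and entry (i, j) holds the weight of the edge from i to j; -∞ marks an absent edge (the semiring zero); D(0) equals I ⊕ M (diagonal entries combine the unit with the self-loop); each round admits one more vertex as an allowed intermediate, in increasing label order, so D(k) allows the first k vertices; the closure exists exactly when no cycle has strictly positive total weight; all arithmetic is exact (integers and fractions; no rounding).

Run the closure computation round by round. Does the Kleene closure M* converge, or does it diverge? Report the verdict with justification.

D(0):
  [0, -17, -∞, -∞, -∞, -∞]
  [1, 0, -∞, -∞, -∞, -16]
  [-20, -8, 0, -9, -∞, -5]
  [-11, 5, -∞, 0, -17, -3]
  [-19, 4, -16, -4, 0, -20]
  [-18, -∞, -∞, -∞, -20, 0]
D(1):
  [0, -17, -∞, -∞, -∞, -∞]
  [1, 0, -∞, -∞, -∞, -16]
  [-20, -8, 0, -9, -∞, -5]
  [-11, 5, -∞, 0, -17, -3]
  [-19, 4, -16, -4, 0, -20]
  [-18, -35, -∞, -∞, -20, 0]
D(2):
  [0, -17, -∞, -∞, -∞, -33]
  [1, 0, -∞, -∞, -∞, -16]
  [-7, -8, 0, -9, -∞, -5]
  [6, 5, -∞, 0, -17, -3]
  [5, 4, -16, -4, 0, -12]
  [-18, -35, -∞, -∞, -20, 0]
D(3):
  [0, -17, -∞, -∞, -∞, -33]
  [1, 0, -∞, -∞, -∞, -16]
  [-7, -8, 0, -9, -∞, -5]
  [6, 5, -∞, 0, -17, -3]
  [5, 4, -16, -4, 0, -12]
  [-18, -35, -∞, -∞, -20, 0]
D(4):
  [0, -17, -∞, -∞, -∞, -33]
  [1, 0, -∞, -∞, -∞, -16]
  [-3, -4, 0, -9, -26, -5]
  [6, 5, -∞, 0, -17, -3]
  [5, 4, -16, -4, 0, -7]
  [-18, -35, -∞, -∞, -20, 0]
D(5):
  [0, -17, -∞, -∞, -∞, -33]
  [1, 0, -∞, -∞, -∞, -16]
  [-3, -4, 0, -9, -26, -5]
  [6, 5, -33, 0, -17, -3]
  [5, 4, -16, -4, 0, -7]
  [-15, -16, -36, -24, -20, 0]
D(6):
  [0, -17, -69, -57, -53, -33]
  [1, 0, -52, -40, -36, -16]
  [-3, -4, 0, -9, -25, -5]
  [6, 5, -33, 0, -17, -3]
  [5, 4, -16, -4, 0, -7]
  [-15, -16, -36, -24, -20, 0]
Key observation: every diagonal entry stays at the unit through all rounds, so no improving cycle exists.
Answer: CONVERGES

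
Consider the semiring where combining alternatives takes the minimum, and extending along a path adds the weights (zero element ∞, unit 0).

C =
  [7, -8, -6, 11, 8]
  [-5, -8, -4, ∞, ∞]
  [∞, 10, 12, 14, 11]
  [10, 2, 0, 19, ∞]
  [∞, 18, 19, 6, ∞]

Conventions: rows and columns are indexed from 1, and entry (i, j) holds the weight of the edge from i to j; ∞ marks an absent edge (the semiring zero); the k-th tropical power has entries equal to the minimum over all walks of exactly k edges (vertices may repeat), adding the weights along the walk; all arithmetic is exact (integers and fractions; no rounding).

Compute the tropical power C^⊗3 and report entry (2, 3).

C^⊗2:
  [-13, -16, -12, 8, 5]
  [-13, -16, -12, 6, 3]
  [5, 2, 6, 17, 23]
  [-3, -6, -2, 14, 11]
  [13, 8, 6, 25, 30]
C^⊗3:
  [-21, -24, -20, -2, -5]
  [-21, -24, -20, -2, -5]
  [-3, -6, -2, 16, 13]
  [-11, -14, -10, 8, 5]
  [3, 0, 4, 20, 17]
Key observation: the optimum is the walk 2->2->2->3, with weight (-8) + (-8) + (-4) = -20.
Optimal value attained by: walk 2->2->2->3.
Answer: (C^⊗3)[2][3] = -20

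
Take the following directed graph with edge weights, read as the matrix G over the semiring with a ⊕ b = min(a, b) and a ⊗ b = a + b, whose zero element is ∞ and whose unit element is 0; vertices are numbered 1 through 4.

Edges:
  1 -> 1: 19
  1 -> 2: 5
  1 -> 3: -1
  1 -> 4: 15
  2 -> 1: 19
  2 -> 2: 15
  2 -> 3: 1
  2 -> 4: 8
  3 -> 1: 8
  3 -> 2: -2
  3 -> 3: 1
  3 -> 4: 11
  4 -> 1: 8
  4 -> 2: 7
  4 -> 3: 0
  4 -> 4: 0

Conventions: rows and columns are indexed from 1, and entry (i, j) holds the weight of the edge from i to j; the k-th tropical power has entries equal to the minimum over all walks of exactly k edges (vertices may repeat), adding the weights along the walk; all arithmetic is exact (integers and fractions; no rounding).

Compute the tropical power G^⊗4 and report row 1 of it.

G^⊗2:
  [7, -3, 0, 10]
  [9, -1, 2, 8]
  [9, -1, -1, 6]
  [8, -2, 0, 0]
G^⊗3:
  [8, -2, -2, 5]
  [10, 0, 0, 7]
  [7, -3, 0, 6]
  [8, -2, -1, 0]
G^⊗4:
  [6, -4, -1, 5]
  [8, -2, 1, 7]
  [8, -2, -2, 5]
  [7, -3, -1, 0]
Answer: row 1 of G^⊗4 = [6, -4, -1, 5]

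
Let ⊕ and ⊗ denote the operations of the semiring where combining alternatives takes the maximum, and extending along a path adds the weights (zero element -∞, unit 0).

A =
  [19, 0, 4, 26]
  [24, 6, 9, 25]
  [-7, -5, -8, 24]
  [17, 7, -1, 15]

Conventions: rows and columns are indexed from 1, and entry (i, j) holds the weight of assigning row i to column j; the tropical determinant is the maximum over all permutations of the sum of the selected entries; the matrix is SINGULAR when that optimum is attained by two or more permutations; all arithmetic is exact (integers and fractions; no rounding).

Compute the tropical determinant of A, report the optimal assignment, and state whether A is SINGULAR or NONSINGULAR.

σ = (1, 2, 3, 4): 19 + 6 + (-8) + 15 = 32
σ = (1, 2, 4, 3): 19 + 6 + 24 + (-1) = 48
σ = (1, 3, 2, 4): 19 + 9 + (-5) + 15 = 38
σ = (1, 3, 4, 2): 19 + 9 + 24 + 7 = 59
σ = (1, 4, 2, 3): 19 + 25 + (-5) + (-1) = 38
σ = (1, 4, 3, 2): 19 + 25 + (-8) + 7 = 43
σ = (2, 1, 3, 4): 0 + 24 + (-8) + 15 = 31
σ = (2, 1, 4, 3): 0 + 24 + 24 + (-1) = 47
σ = (2, 3, 1, 4): 0 + 9 + (-7) + 15 = 17
σ = (2, 3, 4, 1): 0 + 9 + 24 + 17 = 50
σ = (2, 4, 1, 3): 0 + 25 + (-7) + (-1) = 17
σ = (2, 4, 3, 1): 0 + 25 + (-8) + 17 = 34
σ = (3, 1, 2, 4): 4 + 24 + (-5) + 15 = 38
σ = (3, 1, 4, 2): 4 + 24 + 24 + 7 = 59
σ = (3, 2, 1, 4): 4 + 6 + (-7) + 15 = 18
σ = (3, 2, 4, 1): 4 + 6 + 24 + 17 = 51
σ = (3, 4, 1, 2): 4 + 25 + (-7) + 7 = 29
σ = (3, 4, 2, 1): 4 + 25 + (-5) + 17 = 41
σ = (4, 1, 2, 3): 26 + 24 + (-5) + (-1) = 44
σ = (4, 1, 3, 2): 26 + 24 + (-8) + 7 = 49
σ = (4, 2, 1, 3): 26 + 6 + (-7) + (-1) = 24
σ = (4, 2, 3, 1): 26 + 6 + (-8) + 17 = 41
σ = (4, 3, 1, 2): 26 + 9 + (-7) + 7 = 35
σ = (4, 3, 2, 1): 26 + 9 + (-5) + 17 = 47
Optimal value attained by: σ = (1, 3, 4, 2).
Answer: det⊕(A) = 59; verdict: SINGULAR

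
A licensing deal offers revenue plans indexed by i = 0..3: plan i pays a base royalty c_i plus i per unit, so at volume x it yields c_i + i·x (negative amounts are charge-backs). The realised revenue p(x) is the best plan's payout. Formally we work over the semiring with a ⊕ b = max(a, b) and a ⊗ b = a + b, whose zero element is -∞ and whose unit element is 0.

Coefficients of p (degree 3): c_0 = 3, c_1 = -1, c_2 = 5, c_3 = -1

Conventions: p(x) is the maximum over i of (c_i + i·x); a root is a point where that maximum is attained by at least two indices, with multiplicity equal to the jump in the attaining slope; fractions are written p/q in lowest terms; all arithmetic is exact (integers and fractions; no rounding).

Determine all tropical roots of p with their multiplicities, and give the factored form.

hull edge (i=0, c=3) to (i=2, c=5): slope 1, span 2
hull edge (i=2, c=5) to (i=3, c=-1): slope -6, span 1
Factored form: p(x) = -1 ⊗ (x ⊕ (-1)) ⊗ (x ⊕ (-1)) ⊗ (x ⊕ 6)
Answer: roots = -1 (mult 2), 6 (mult 1)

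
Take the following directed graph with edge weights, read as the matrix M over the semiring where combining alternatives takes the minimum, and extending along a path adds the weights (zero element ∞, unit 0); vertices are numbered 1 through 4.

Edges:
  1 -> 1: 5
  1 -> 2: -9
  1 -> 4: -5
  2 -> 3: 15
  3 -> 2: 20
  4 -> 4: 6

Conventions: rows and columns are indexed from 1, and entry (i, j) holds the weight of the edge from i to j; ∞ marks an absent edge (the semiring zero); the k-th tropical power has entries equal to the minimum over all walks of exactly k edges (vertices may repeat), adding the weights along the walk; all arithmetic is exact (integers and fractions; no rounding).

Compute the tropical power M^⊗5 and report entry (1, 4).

M^⊗2:
  [10, -4, 6, 0]
  [∞, 35, ∞, ∞]
  [∞, ∞, 35, ∞]
  [∞, ∞, ∞, 12]
M^⊗3:
  [15, 1, 11, 5]
  [∞, ∞, 50, ∞]
  [∞, 55, ∞, ∞]
  [∞, ∞, ∞, 18]
M^⊗4:
  [20, 6, 16, 10]
  [∞, 70, ∞, ∞]
  [∞, ∞, 70, ∞]
  [∞, ∞, ∞, 24]
M^⊗5:
  [25, 11, 21, 15]
  [∞, ∞, 85, ∞]
  [∞, 90, ∞, ∞]
  [∞, ∞, ∞, 30]
Key observation: the optimum is the walk 1->1->1->1->1->4, with weight 5 + 5 + 5 + 5 + (-5) = 15.
Optimal value attained by: walk 1->1->1->1->1->4.
Answer: (M^⊗5)[1][4] = 15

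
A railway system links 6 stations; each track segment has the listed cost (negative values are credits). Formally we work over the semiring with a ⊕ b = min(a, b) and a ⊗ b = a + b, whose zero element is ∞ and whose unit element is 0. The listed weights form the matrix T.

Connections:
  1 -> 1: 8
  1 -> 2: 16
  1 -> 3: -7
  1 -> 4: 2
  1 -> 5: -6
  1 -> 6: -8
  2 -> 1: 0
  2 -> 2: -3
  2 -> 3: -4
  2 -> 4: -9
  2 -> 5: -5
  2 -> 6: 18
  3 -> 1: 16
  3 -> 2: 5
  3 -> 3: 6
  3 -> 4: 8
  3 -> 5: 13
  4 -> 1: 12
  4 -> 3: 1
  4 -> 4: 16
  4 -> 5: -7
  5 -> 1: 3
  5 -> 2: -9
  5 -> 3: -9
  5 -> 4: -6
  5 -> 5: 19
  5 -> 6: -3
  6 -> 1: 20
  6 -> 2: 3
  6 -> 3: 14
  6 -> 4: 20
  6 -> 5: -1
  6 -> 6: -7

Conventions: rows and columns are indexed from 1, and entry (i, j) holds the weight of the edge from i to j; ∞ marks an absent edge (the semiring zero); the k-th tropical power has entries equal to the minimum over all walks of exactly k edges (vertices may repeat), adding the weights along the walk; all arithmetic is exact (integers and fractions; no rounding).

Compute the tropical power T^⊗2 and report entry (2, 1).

T^⊗2:
  [-3, -15, -15, -12, -9, -15]
  [-3, -14, -14, -12, -16, -8]
  [5, 2, 1, -4, 0, 8]
  [-4, -16, -16, -13, 6, -10]
  [-9, -12, -13, -18, -14, -10]
  [2, -10, -10, -7, -8, -14]
Key observation: the optimum is the walk 2->2->1, with weight (-3) + 0 = -3.
Optimal value attained by: walk 2->2->1.
Answer: (T^⊗2)[2][1] = -3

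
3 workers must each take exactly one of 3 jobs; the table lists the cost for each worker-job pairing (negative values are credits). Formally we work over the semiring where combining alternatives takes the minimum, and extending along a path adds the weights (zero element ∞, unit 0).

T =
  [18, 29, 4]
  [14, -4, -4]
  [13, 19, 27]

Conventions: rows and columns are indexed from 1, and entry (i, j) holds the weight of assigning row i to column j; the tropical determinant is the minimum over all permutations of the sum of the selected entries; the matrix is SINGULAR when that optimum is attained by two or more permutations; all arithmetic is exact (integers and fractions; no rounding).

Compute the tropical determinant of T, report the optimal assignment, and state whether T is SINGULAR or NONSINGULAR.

σ = (1, 2, 3): 18 + (-4) + 27 = 41
σ = (1, 3, 2): 18 + (-4) + 19 = 33
σ = (2, 1, 3): 29 + 14 + 27 = 70
σ = (2, 3, 1): 29 + (-4) + 13 = 38
σ = (3, 1, 2): 4 + 14 + 19 = 37
σ = (3, 2, 1): 4 + (-4) + 13 = 13
Optimal value attained by: σ = (3, 2, 1).
Answer: det⊕(T) = 13; verdict: NONSINGULAR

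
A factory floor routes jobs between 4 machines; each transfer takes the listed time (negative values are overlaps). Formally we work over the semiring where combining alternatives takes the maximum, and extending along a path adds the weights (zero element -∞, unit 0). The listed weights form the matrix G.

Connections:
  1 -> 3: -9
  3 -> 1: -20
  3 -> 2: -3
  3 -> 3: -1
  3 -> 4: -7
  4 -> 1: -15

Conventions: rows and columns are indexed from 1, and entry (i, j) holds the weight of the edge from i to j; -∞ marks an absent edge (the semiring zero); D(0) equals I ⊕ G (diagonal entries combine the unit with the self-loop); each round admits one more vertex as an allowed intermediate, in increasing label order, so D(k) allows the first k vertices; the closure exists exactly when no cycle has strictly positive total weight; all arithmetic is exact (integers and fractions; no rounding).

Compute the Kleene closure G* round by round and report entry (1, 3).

D(0):
  [0, -∞, -9, -∞]
  [-∞, 0, -∞, -∞]
  [-20, -3, 0, -7]
  [-15, -∞, -∞, 0]
D(1):
  [0, -∞, -9, -∞]
  [-∞, 0, -∞, -∞]
  [-20, -3, 0, -7]
  [-15, -∞, -24, 0]
D(2):
  [0, -∞, -9, -∞]
  [-∞, 0, -∞, -∞]
  [-20, -3, 0, -7]
  [-15, -∞, -24, 0]
D(3):
  [0, -12, -9, -16]
  [-∞, 0, -∞, -∞]
  [-20, -3, 0, -7]
  [-15, -27, -24, 0]
D(4):
  [0, -12, -9, -16]
  [-∞, 0, -∞, -∞]
  [-20, -3, 0, -7]
  [-15, -27, -24, 0]
Answer: G*[1][3] = -9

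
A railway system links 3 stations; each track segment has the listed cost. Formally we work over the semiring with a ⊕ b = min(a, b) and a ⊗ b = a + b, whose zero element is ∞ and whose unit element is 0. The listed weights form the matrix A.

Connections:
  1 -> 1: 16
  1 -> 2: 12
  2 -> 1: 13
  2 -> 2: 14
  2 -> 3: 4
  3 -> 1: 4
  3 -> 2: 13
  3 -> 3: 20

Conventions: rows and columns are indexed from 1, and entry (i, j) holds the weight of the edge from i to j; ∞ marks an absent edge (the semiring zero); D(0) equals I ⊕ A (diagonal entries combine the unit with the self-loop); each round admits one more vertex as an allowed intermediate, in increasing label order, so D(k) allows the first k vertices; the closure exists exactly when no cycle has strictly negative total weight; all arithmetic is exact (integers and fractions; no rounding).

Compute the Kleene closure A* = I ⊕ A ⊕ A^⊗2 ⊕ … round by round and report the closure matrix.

D(0):
  [0, 12, ∞]
  [13, 0, 4]
  [4, 13, 0]
D(1):
  [0, 12, ∞]
  [13, 0, 4]
  [4, 13, 0]
D(2):
  [0, 12, 16]
  [13, 0, 4]
  [4, 13, 0]
D(3):
  [0, 12, 16]
  [8, 0, 4]
  [4, 13, 0]
Answer: A* = [[0, 12, 16], [8, 0, 4], [4, 13, 0]]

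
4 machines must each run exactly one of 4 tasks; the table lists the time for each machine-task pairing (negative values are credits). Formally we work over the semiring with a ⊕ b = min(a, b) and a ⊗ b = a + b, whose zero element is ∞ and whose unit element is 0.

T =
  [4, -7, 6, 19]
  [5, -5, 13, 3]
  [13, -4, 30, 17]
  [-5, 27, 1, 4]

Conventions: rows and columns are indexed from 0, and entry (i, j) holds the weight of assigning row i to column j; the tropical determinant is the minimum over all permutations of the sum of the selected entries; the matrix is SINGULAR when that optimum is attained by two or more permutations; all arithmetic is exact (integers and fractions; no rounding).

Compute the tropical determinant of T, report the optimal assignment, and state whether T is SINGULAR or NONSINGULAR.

σ = (0, 1, 2, 3): 4 + (-5) + 30 + 4 = 33
σ = (0, 1, 3, 2): 4 + (-5) + 17 + 1 = 17
σ = (0, 2, 1, 3): 4 + 13 + (-4) + 4 = 17
σ = (0, 2, 3, 1): 4 + 13 + 17 + 27 = 61
σ = (0, 3, 1, 2): 4 + 3 + (-4) + 1 = 4
σ = (0, 3, 2, 1): 4 + 3 + 30 + 27 = 64
σ = (1, 0, 2, 3): (-7) + 5 + 30 + 4 = 32
σ = (1, 0, 3, 2): (-7) + 5 + 17 + 1 = 16
σ = (1, 2, 0, 3): (-7) + 13 + 13 + 4 = 23
σ = (1, 2, 3, 0): (-7) + 13 + 17 + (-5) = 18
σ = (1, 3, 0, 2): (-7) + 3 + 13 + 1 = 10
σ = (1, 3, 2, 0): (-7) + 3 + 30 + (-5) = 21
σ = (2, 0, 1, 3): 6 + 5 + (-4) + 4 = 11
σ = (2, 0, 3, 1): 6 + 5 + 17 + 27 = 55
σ = (2, 1, 0, 3): 6 + (-5) + 13 + 4 = 18
σ = (2, 1, 3, 0): 6 + (-5) + 17 + (-5) = 13
σ = (2, 3, 0, 1): 6 + 3 + 13 + 27 = 49
σ = (2, 3, 1, 0): 6 + 3 + (-4) + (-5) = 0
σ = (3, 0, 1, 2): 19 + 5 + (-4) + 1 = 21
σ = (3, 0, 2, 1): 19 + 5 + 30 + 27 = 81
σ = (3, 1, 0, 2): 19 + (-5) + 13 + 1 = 28
σ = (3, 1, 2, 0): 19 + (-5) + 30 + (-5) = 39
σ = (3, 2, 0, 1): 19 + 13 + 13 + 27 = 72
σ = (3, 2, 1, 0): 19 + 13 + (-4) + (-5) = 23
Optimal value attained by: σ = (2, 3, 1, 0).
Answer: det⊕(T) = 0; verdict: NONSINGULAR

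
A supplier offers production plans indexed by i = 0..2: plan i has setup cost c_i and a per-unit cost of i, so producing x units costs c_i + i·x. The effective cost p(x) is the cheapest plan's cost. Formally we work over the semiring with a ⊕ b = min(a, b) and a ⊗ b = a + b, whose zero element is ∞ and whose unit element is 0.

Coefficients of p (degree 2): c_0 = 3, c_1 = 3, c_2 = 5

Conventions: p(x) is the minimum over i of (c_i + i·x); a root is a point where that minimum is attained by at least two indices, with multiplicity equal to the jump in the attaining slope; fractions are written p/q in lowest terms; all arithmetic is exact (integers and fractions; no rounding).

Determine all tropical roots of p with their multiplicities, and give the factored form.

hull edge (i=0, c=3) to (i=1, c=3): slope 0, span 1
hull edge (i=1, c=3) to (i=2, c=5): slope 2, span 1
Factored form: p(x) = 5 ⊗ (x ⊕ (-2)) ⊗ (x ⊕ 0)
Answer: roots = -2 (mult 1), 0 (mult 1)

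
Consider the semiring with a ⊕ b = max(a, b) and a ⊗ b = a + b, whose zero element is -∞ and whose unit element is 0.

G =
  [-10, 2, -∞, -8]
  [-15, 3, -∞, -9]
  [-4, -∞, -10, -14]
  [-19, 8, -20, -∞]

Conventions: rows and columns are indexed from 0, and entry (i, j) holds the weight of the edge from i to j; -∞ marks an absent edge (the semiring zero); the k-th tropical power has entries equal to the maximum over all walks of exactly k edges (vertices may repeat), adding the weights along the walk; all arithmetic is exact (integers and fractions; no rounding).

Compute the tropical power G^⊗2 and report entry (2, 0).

G^⊗2:
  [-13, 5, -28, -7]
  [-12, 6, -29, -6]
  [-14, -2, -20, -12]
  [-7, 11, -30, -1]
Key observation: the optimum is the walk 2->0->0, with weight (-4) + (-10) = -14.
Optimal value attained by: walk 2->0->0.
Answer: (G^⊗2)[2][0] = -14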